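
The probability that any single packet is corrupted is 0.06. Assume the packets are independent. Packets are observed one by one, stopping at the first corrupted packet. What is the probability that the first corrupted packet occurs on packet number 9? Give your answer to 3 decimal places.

0.037

Geometric (trials to first success), p = 0.06.
P(Y = 9) = (1−p)^8 · p = 0.60957 · 0.06 = 0.03657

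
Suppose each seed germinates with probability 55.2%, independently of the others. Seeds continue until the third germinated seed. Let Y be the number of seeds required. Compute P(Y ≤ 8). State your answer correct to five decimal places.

Finishing within 8 seeds ⇔ at least 3 successes in the first 8. With X ~ Binomial(8, 0.552), P(Y ≤ 8) = 1 − P(X ≤ 2).
  k=0: C(8,0)·0.552^0·0.448^8 = 0.0016226
  k=1: C(8,1)·0.552^1·0.448^7 = 0.0159947
  k=2: C(8,2)·0.552^2·0.448^6 = 0.0689770
1 − 0.0865943 = 0.9134057

0.91341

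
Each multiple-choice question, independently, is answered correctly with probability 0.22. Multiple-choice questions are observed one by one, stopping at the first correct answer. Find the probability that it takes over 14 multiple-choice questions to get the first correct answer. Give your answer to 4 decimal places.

0.0309

Y = number of multiple-choice questions to the first success; geometric, p = 0.22.
P(Y > 14) = P(first 14 all fail) = (1−p)^14 = 0.030855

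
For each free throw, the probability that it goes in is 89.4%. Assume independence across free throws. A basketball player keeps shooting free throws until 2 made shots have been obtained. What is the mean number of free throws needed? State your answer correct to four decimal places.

2.2371

Y = total free throws until the second success; negative binomial with r=2, p=0.894.
E[Y] = r / p = 2 / 0.894 = 2.237136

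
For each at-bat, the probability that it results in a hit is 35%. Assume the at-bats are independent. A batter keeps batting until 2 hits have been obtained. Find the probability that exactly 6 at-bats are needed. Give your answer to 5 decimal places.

0.10934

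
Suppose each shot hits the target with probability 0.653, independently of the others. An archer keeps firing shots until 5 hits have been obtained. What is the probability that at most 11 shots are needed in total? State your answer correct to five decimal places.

Finishing within 11 shots ⇔ at least 5 successes in the first 11. With X ~ Binomial(11, 0.653), P(Y ≤ 11) = 1 − P(X ≤ 4).
  k=0: C(11,0)·0.653^0·0.347^11 = 0.0000088
  k=1: C(11,1)·0.653^1·0.347^10 = 0.0001818
  k=2: C(11,2)·0.653^2·0.347^9 = 0.0017106
  k=3: C(11,3)·0.653^3·0.347^8 = 0.0096574
  k=4: C(11,4)·0.653^4·0.347^7 = 0.0363474
1 − 0.0479060 = 0.9520940

0.95209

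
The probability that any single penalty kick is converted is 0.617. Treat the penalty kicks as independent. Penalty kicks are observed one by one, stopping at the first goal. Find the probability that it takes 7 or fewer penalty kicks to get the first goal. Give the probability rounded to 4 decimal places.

Y = number of penalty kicks to the first success; geometric, p = 0.617.
P(Y ≤ 7) = 1 − (1−p)^7 = 1 − 0.001209 = 0.998791

0.9988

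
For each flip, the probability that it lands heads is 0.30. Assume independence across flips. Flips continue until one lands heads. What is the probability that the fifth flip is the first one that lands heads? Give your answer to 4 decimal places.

Geometric (trials to first success), p = 0.30.
P(Y = 5) = (1−p)^4 · p = 0.2401 · 0.30 = 0.072030

0.0720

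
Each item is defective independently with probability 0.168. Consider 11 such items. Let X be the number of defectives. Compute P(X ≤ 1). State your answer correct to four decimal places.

X ~ Binomial(11, 0.168); P(X ≤ 1) = Σ C(11,k) p^k (1−p)^(11−k) over k:
  k=0: C(11,0)·0.168^0·0.832^11 = 0.132238
  k=1: C(11,1)·0.168^1·0.832^10 = 0.293721
Total = 0.425959

0.4260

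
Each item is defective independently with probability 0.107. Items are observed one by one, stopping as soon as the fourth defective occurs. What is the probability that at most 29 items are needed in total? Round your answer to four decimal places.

0.3769

Finishing within 29 items ⇔ at least 4 successes in the first 29. With X ~ Binomial(29, 0.107), P(Y ≤ 29) = 1 − P(X ≤ 3).
  k=0: C(29,0)·0.107^0·0.893^29 = 0.037557
  k=1: C(29,1)·0.107^1·0.893^28 = 0.130504
  k=2: C(29,2)·0.107^2·0.893^27 = 0.218919
  k=3: C(29,3)·0.107^3·0.893^26 = 0.236079
1 − 0.623059 = 0.376941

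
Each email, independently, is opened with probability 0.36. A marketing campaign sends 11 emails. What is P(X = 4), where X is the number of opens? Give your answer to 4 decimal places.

0.2438

X ~ Binomial(n=11, p=0.36).
P(X=4) = C(11,4) · p^4 · (1−p)^7
= 330 · 0.016796 · 0.04398 = 0.243772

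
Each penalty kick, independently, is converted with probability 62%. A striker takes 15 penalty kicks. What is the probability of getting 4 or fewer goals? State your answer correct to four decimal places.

X ~ Binomial(15, 0.62); P(X ≤ 4) = Σ C(15,k) p^k (1−p)^(15−k) over k:
  k=0: C(15,0)·0.62^0·0.38^15 = 0.000000
  k=1: C(15,1)·0.62^1·0.38^14 = 0.000012
  k=2: C(15,2)·0.62^2·0.38^13 = 0.000139
  k=3: C(15,3)·0.62^3·0.38^12 = 0.000983
  k=4: C(15,4)·0.62^4·0.38^11 = 0.004812
Total = 0.005947

0.0059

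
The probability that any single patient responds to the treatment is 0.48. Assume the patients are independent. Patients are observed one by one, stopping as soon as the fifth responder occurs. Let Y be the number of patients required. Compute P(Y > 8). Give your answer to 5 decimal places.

0.67953

Needing more than 8 patients ⇔ fewer than 5 successes in the first 8. With X ~ Binomial(8, 0.48), P(Y > 8) = P(X ≤ 4).
  k=0: C(8,0)·0.48^0·0.52^8 = 0.0053460
  k=1: C(8,1)·0.48^1·0.52^7 = 0.0394780
  k=2: C(8,2)·0.48^2·0.52^6 = 0.1275442
  k=3: C(8,3)·0.48^3·0.52^5 = 0.2354661
  k=4: C(8,4)·0.48^4·0.52^4 = 0.2716917
P(X ≤ 4) = 0.6795259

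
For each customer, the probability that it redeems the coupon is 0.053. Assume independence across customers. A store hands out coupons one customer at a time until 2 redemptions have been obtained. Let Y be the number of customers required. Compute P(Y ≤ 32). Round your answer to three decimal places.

0.511

Finishing within 32 customers ⇔ at least 2 successes in the first 32. With X ~ Binomial(32, 0.053), P(Y ≤ 32) = 1 − P(X ≤ 1).
  k=0: C(32,0)·0.053^0·0.947^32 = 0.17506
  k=1: C(32,1)·0.053^1·0.947^31 = 0.31353
1 − 0.48859 = 0.51141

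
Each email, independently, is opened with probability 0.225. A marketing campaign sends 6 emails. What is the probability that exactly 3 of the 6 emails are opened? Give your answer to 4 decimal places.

0.1060

X ~ Binomial(n=6, p=0.225).
P(X=3) = C(6,3) · p^3 · (1−p)^3
= 20 · 0.011391 · 0.46548 = 0.106043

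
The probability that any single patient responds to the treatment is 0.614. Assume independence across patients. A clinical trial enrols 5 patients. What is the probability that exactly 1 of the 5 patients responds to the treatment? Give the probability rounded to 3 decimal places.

0.068

X ~ Binomial(n=5, p=0.614).
P(X=1) = C(5,1) · p^1 · (1−p)^4
= 5 · 0.614 · 0.0222 = 0.06815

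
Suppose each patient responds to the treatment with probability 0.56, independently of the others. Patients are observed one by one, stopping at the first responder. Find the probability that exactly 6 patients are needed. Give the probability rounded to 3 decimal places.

0.009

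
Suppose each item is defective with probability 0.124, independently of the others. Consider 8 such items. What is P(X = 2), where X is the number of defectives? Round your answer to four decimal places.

X ~ Binomial(n=8, p=0.124).
P(X=2) = C(8,2) · p^2 · (1−p)^6
= 28 · 0.015376 · 0.45188 = 0.194548

0.1945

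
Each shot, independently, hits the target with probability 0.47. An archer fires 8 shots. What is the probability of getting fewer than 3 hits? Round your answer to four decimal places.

0.1875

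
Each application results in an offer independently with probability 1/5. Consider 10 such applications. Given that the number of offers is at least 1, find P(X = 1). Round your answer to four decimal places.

0.3007

X ~ Binomial(10, 0.20). Want P(X=1 | X≥1) = P(X=1) / P(X≥1).
P(X=1) = C(10,1)·0.20^1·0.80^9 = 0.268435
P(X≥1) = 1 − 0.107374 = 0.892626
Ratio = 0.268435 / 0.892626 = 0.300726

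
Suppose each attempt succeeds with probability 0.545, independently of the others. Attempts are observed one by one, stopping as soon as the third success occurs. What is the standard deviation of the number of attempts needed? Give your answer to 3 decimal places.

Y = total attempts until the third success; negative binomial with r=3, p=0.545.
SD(Y) = √[r(1−p)/p²] = √(4.59557) = 2.14373

2.144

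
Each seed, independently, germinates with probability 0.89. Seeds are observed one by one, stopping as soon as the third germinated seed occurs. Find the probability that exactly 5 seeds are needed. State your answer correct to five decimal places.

0.05118

Y = trial on which the third success occurs; negative binomial, r=3, p=0.89.
P(Y=5) = C(4,2) · p^3 · (1−p)^2
= 6 · 0.70497 · 0.0121 = 0.0511807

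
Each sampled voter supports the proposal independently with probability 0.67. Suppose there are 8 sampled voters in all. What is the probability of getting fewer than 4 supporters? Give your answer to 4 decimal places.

0.0846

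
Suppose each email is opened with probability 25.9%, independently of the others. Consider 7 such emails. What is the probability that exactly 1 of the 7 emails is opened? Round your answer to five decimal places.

0.30013

X ~ Binomial(n=7, p=0.259).
P(X=1) = C(7,1) · p^1 · (1−p)^6
= 7 · 0.259 · 0.16554 = 0.3001284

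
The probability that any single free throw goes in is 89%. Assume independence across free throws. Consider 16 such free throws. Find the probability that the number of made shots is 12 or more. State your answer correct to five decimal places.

0.97515

X ~ Binomial(16, 0.89); P(X ≥ 12) = Σ C(16,k) p^k (1−p)^(16−k) over k:
  k=12: C(16,12)·0.89^12·0.11^4 = 0.0658146
  k=13: C(16,13)·0.89^13·0.11^3 = 0.1638461
  k=14: C(16,14)·0.89^14·0.11^2 = 0.2840709
  k=15: C(16,15)·0.89^15·0.11^1 = 0.3064522
  k=16: C(16,16)·0.89^16·0.11^0 = 0.1549673
Total = 0.9751511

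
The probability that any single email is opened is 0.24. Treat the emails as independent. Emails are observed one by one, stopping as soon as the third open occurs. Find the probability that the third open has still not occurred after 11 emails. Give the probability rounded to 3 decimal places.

Needing more than 11 emails ⇔ fewer than 3 successes in the first 11. With X ~ Binomial(11, 0.24), P(Y > 11) = P(X ≤ 2).
  k=0: C(11,0)·0.24^0·0.76^11 = 0.04886
  k=1: C(11,1)·0.24^1·0.76^10 = 0.16972
  k=2: C(11,2)·0.24^2·0.76^9 = 0.26798
P(X ≤ 2) = 0.48657

0.487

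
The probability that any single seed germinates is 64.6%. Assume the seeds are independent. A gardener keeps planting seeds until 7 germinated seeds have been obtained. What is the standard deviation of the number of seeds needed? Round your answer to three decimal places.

Y = total seeds until the seventh success; negative binomial with r=7, p=0.646.
SD(Y) = √[r(1−p)/p²] = √(5.93795) = 2.43679

2.437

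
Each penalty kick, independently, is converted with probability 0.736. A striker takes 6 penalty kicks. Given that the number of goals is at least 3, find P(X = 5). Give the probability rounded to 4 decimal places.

0.3584

X ~ Binomial(6, 0.736). Want P(X=5 | X≥3) = P(X=5) / P(X≥3).
P(X=5) = C(6,5)·0.736^5·0.264^1 = 0.342093
P(X≥3) = 1 − 0.000339 − 0.005663 − 0.039470 = 0.954529
Ratio = 0.342093 / 0.954529 = 0.358389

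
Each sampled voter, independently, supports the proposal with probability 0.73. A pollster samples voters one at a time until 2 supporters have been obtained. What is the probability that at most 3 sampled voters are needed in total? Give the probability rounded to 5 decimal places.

0.82067

Finishing within 3 sampled voters ⇔ at least 2 successes in the first 3. With X ~ Binomial(3, 0.73), P(Y ≤ 3) = 1 − P(X ≤ 1).
  k=0: C(3,0)·0.73^0·0.27^3 = 0.0196830
  k=1: C(3,1)·0.73^1·0.27^2 = 0.1596510
1 − 0.1793340 = 0.8206660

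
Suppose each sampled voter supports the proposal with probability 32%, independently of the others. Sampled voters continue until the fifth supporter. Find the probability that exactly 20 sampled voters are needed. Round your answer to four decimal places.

0.0400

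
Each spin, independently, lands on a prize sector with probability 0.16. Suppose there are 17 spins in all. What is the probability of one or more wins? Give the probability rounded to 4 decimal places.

0.9484

P(at least one) = 1 − P(none) = 1 − (1 − 0.16)^17
= 1 − 0.051612 = 0.948388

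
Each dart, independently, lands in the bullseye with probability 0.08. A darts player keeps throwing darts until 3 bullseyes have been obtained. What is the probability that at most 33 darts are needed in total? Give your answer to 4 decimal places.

Finishing within 33 darts ⇔ at least 3 successes in the first 33. With X ~ Binomial(33, 0.08), P(Y ≤ 33) = 1 − P(X ≤ 2).
  k=0: C(33,0)·0.08^0·0.92^33 = 0.063826
  k=1: C(33,1)·0.08^1·0.92^32 = 0.183153
  k=2: C(33,2)·0.08^2·0.92^31 = 0.254822
1 − 0.501801 = 0.498199

0.4982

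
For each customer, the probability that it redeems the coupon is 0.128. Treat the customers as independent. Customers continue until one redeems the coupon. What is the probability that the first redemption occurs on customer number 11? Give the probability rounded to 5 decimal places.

0.03254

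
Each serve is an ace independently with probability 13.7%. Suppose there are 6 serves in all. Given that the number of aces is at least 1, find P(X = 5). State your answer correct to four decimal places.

X ~ Binomial(6, 0.137). Want P(X=5 | X≥1) = P(X=5) / P(X≥1).
P(X=5) = C(6,5)·0.137^5·0.863^1 = 0.000250
P(X≥1) = 1 − 0.413109 = 0.586891
Ratio = 0.000250 / 0.586891 = 0.000426

0.0004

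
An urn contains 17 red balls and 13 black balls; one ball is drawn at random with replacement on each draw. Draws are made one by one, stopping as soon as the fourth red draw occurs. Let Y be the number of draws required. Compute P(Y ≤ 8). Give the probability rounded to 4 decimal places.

0.7705

Finishing within 8 draws ⇔ at least 4 successes in the first 8. With X ~ Binomial(8, 0.566667), P(Y ≤ 8) = 1 − P(X ≤ 3).
  k=0: C(8,0)·0.566667^0·0.433333^8 = 0.001243
  k=1: C(8,1)·0.566667^1·0.433333^7 = 0.013007
  k=2: C(8,2)·0.566667^2·0.433333^6 = 0.059531
  k=3: C(8,3)·0.566667^3·0.433333^5 = 0.155697
1 − 0.229479 = 0.770521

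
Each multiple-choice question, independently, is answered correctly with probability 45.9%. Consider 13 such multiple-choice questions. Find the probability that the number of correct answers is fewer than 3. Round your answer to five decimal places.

0.02318

X ~ Binomial(13, 0.459); P(X ≤ 2) = Σ C(13,k) p^k (1−p)^(13−k) over k:
  k=0: C(13,0)·0.459^0·0.541^13 = 0.0003401
  k=1: C(13,1)·0.459^1·0.541^12 = 0.0037508
  k=2: C(13,2)·0.459^2·0.541^11 = 0.0190937
Total = 0.0231846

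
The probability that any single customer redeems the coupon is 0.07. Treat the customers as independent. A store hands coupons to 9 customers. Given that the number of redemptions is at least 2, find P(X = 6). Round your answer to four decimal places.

0.0001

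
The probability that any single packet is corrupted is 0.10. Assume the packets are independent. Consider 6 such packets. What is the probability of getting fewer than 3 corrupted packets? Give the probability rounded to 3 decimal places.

0.984

X ~ Binomial(6, 0.10); P(X ≤ 2) = Σ C(6,k) p^k (1−p)^(6−k) over k:
  k=0: C(6,0)·0.10^0·0.90^6 = 0.53144
  k=1: C(6,1)·0.10^1·0.90^5 = 0.35429
  k=2: C(6,2)·0.10^2·0.90^4 = 0.09842
Total = 0.98415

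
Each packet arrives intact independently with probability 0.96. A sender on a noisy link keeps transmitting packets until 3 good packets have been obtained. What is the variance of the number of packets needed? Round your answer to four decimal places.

Y = total packets until the third success; negative binomial with r=3, p=0.96.
Var(Y) = r(1−p)/p² = 3·0.04 / 0.96² = 0.130208

0.1302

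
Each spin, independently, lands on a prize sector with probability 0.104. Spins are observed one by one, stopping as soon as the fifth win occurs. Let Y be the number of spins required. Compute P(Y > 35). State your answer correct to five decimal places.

Needing more than 35 spins ⇔ fewer than 5 successes in the first 35. With X ~ Binomial(35, 0.104), P(Y > 35) = P(X ≤ 4).
  k=0: C(35,0)·0.104^0·0.896^35 = 0.0214181
  k=1: C(35,1)·0.104^1·0.896^34 = 0.0870109
  k=2: C(35,2)·0.104^2·0.896^33 = 0.1716912
  k=3: C(35,3)·0.104^3·0.896^32 = 0.2192128
  k=4: C(35,4)·0.104^4·0.896^31 = 0.2035548
P(X ≤ 4) = 0.7028878

0.70289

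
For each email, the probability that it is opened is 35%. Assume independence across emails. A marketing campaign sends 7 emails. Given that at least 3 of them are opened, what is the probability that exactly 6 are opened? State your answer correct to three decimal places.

0.018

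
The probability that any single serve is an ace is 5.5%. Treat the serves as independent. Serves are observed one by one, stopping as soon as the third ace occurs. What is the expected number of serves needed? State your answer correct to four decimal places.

Y = total serves until the third success; negative binomial with r=3, p=0.055.
E[Y] = r / p = 3 / 0.055 = 54.545455

54.5455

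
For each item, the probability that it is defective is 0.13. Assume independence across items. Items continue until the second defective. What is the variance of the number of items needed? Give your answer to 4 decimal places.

102.9586

Y = total items until the second success; negative binomial with r=2, p=0.13.
Var(Y) = r(1−p)/p² = 2·0.87 / 0.13² = 102.958580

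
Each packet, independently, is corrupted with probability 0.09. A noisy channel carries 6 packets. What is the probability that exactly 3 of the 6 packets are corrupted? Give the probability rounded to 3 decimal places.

X ~ Binomial(n=6, p=0.09).
P(X=3) = C(6,3) · p^3 · (1−p)^3
= 20 · 0.000729 · 0.75357 = 0.01099

0.011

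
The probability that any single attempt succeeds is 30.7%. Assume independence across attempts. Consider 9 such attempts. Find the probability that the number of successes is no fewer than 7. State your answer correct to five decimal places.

0.00496

X ~ Binomial(9, 0.307); P(X ≥ 7) = Σ C(9,k) p^k (1−p)^(9−k) over k:
  k=7: C(9,7)·0.307^7·0.693^2 = 0.0044436
  k=8: C(9,8)·0.307^8·0.693^1 = 0.0004921
  k=9: C(9,9)·0.307^9·0.693^0 = 0.0000242
Total = 0.0049600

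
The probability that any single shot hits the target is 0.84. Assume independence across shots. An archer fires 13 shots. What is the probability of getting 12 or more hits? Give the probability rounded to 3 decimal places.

0.360

X ~ Binomial(13, 0.84); P(X ≥ 12) = Σ C(13,k) p^k (1−p)^(13−k) over k:
  k=12: C(13,12)·0.84^12·0.16^1 = 0.25669
  k=13: C(13,13)·0.84^13·0.16^0 = 0.10366
Total = 0.36036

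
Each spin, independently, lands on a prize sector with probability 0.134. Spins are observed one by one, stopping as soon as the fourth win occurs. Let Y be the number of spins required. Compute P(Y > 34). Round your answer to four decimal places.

0.3144

Needing more than 34 spins ⇔ fewer than 4 successes in the first 34. With X ~ Binomial(34, 0.134), P(Y > 34) = P(X ≤ 3).
  k=0: C(34,0)·0.134^0·0.866^34 = 0.007509
  k=1: C(34,1)·0.134^1·0.866^33 = 0.039507
  k=2: C(34,2)·0.134^2·0.866^32 = 0.100866
  k=3: C(34,3)·0.134^3·0.866^31 = 0.166479
P(X ≤ 3) = 0.314362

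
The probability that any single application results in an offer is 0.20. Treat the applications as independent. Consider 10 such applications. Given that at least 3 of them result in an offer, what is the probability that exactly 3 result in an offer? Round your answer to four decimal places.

0.6248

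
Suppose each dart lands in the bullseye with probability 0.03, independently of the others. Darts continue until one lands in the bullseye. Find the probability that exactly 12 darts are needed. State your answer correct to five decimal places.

Geometric (trials to first success), p = 0.03.
P(Y = 12) = (1−p)^11 · p = 0.7153 · 0.03 = 0.0214590

0.02146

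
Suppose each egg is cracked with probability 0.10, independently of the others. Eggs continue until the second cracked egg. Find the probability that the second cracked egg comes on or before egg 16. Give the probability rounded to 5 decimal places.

0.48527

Finishing within 16 eggs ⇔ at least 2 successes in the first 16. With X ~ Binomial(16, 0.10), P(Y ≤ 16) = 1 − P(X ≤ 1).
  k=0: C(16,0)·0.10^0·0.90^16 = 0.1853020
  k=1: C(16,1)·0.10^1·0.90^15 = 0.3294258
1 − 0.5147278 = 0.4852722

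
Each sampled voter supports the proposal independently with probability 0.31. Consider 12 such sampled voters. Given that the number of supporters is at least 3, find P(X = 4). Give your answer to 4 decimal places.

0.3049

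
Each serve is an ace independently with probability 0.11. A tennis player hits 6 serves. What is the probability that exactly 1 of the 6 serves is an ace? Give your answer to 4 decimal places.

0.3685

X ~ Binomial(n=6, p=0.11).
P(X=1) = C(6,1) · p^1 · (1−p)^5
= 6 · 0.11 · 0.55841 = 0.368548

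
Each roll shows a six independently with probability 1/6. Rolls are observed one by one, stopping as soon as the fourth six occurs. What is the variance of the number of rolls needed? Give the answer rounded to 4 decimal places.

120.0000

Y = total rolls until the fourth success; negative binomial with r=4, p=0.166667.
Var(Y) = r(1−p)/p² = 4·0.833333 / 0.166667² = 120.000000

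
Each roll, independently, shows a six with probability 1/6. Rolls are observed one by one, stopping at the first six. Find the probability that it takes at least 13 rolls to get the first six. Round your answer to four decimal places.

Y = number of rolls to the first success; geometric, p = 0.166667.
P(Y > 12) = P(first 12 all fail) = (1−p)^12 = 0.112157

0.1122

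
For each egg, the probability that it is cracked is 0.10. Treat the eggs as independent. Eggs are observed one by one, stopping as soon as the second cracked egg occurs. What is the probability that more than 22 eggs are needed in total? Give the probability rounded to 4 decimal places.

Needing more than 22 eggs ⇔ fewer than 2 successes in the first 22. With X ~ Binomial(22, 0.10), P(Y > 22) = P(X ≤ 1).
  k=0: C(22,0)·0.10^0·0.90^22 = 0.098477
  k=1: C(22,1)·0.10^1·0.90^21 = 0.240722
P(X ≤ 1) = 0.339199

0.3392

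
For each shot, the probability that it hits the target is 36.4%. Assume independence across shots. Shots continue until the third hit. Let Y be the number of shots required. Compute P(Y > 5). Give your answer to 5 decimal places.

Needing more than 5 shots ⇔ fewer than 3 successes in the first 5. With X ~ Binomial(5, 0.364), P(Y > 5) = P(X ≤ 2).
  k=0: C(5,0)·0.364^0·0.636^5 = 0.1040604
  k=1: C(5,1)·0.364^1·0.636^4 = 0.2977830
  k=2: C(5,2)·0.364^2·0.636^3 = 0.3408585
P(X ≤ 2) = 0.7427019

0.74270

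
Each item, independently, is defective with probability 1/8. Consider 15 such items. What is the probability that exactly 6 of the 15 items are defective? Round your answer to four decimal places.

X ~ Binomial(n=15, p=0.125).
P(X=6) = C(15,6) · p^6 · (1−p)^9
= 5005 · 3.8147e-06 · 0.30066 = 0.005740

0.0057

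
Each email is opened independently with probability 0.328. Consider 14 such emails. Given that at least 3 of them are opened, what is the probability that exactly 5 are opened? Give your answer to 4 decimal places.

0.2395

X ~ Binomial(14, 0.328). Want P(X=5 | X≥3) = P(X=5) / P(X≥3).
P(X=5) = C(14,5)·0.328^5·0.672^9 = 0.212401
P(X≥3) = 1 − 0.003830 − 0.026170 − 0.083027 = 0.886973
Ratio = 0.212401 / 0.886973 = 0.239467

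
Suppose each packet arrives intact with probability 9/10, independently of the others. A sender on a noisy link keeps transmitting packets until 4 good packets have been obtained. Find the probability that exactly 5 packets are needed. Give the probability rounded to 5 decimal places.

Y = trial on which the fourth success occurs; negative binomial, r=4, p=0.90.
P(Y=5) = C(4,3) · p^4 · (1−p)^1
= 4 · 0.6561 · 0.1 = 0.2624400

0.26244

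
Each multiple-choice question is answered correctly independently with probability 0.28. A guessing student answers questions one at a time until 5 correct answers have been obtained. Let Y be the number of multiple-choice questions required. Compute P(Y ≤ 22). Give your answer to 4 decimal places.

Finishing within 22 multiple-choice questions ⇔ at least 5 successes in the first 22. With X ~ Binomial(22, 0.28), P(Y ≤ 22) = 1 − P(X ≤ 4).
  k=0: C(22,0)·0.28^0·0.72^22 = 0.000727
  k=1: C(22,1)·0.28^1·0.72^21 = 0.006217
  k=2: C(22,2)·0.28^2·0.72^20 = 0.025385
  k=3: C(22,3)·0.28^3·0.72^19 = 0.065813
  k=4: C(22,4)·0.28^4·0.72^18 = 0.121571
1 − 0.219713 = 0.780287

0.7803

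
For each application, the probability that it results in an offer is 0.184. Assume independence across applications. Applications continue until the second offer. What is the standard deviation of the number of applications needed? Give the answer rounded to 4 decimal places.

6.9429

Y = total applications until the second success; negative binomial with r=2, p=0.184.
SD(Y) = √[r(1−p)/p²] = √(48.204159) = 6.942921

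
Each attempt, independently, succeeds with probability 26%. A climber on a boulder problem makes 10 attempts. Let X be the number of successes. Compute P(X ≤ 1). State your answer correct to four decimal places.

X ~ Binomial(10, 0.26); P(X ≤ 1) = Σ C(10,k) p^k (1−p)^(10−k) over k:
  k=0: C(10,0)·0.26^0·0.74^10 = 0.049240
  k=1: C(10,1)·0.26^1·0.74^9 = 0.173005
Total = 0.222245

0.2222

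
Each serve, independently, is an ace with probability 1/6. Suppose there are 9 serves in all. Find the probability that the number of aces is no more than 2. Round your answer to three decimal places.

0.822

X ~ Binomial(9, 0.166667); P(X ≤ 2) = Σ C(9,k) p^k (1−p)^(9−k) over k:
  k=0: C(9,0)·0.166667^0·0.833333^9 = 0.19381
  k=1: C(9,1)·0.166667^1·0.833333^8 = 0.34885
  k=2: C(9,2)·0.166667^2·0.833333^7 = 0.27908
Total = 0.82174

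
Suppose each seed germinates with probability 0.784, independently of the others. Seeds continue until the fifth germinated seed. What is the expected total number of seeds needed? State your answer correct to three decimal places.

6.378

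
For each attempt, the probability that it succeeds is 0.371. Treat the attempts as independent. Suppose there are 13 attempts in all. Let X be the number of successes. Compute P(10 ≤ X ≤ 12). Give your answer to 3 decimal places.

0.004

X ~ Binomial(13, 0.371); P(10 ≤ X ≤ 12) = Σ C(13,k) p^k (1−p)^(13−k) over k:
  k=10: C(13,10)·0.371^10·0.629^3 = 0.00352
  k=11: C(13,11)·0.371^11·0.629^2 = 0.00057
  k=12: C(13,12)·0.371^12·0.629^1 = 0.00006
Total = 0.00414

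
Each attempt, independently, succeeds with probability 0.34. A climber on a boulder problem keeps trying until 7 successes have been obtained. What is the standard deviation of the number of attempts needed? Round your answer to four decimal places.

Y = total attempts until the seventh success; negative binomial with r=7, p=0.34.
SD(Y) = √[r(1−p)/p²] = √(39.965398) = 6.321819

6.3218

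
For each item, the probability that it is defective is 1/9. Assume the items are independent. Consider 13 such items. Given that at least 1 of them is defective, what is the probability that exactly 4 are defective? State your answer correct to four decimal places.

X ~ Binomial(13, 0.111111). Want P(X=4 | X≥1) = P(X=4) / P(X≥1).
P(X=4) = C(13,4)·0.111111^4·0.888889^9 = 0.037754
P(X≥1) = 1 − 0.216280 = 0.783720
Ratio = 0.037754 / 0.783720 = 0.048173

0.0482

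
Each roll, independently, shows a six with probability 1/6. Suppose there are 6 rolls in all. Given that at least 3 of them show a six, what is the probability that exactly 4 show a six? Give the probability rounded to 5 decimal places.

X ~ Binomial(6, 0.166667). Want P(X=4 | X≥3) = P(X=4) / P(X≥3).
P(X=4) = C(6,4)·0.166667^4·0.833333^2 = 0.0080376
P(X≥3) = 1 − 0.3348980 − 0.4018776 − 0.2009388 = 0.0622857
Ratio = 0.0080376 / 0.0622857 = 0.1290434

0.12904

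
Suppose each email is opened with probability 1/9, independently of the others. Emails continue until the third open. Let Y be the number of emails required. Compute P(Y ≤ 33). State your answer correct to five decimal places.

Finishing within 33 emails ⇔ at least 3 successes in the first 33. With X ~ Binomial(33, 0.111111), P(Y ≤ 33) = 1 − P(X ≤ 2).
  k=0: C(33,0)·0.111111^0·0.888889^33 = 0.0205101
  k=1: C(33,1)·0.111111^1·0.888889^32 = 0.0846040
  k=2: C(33,2)·0.111111^2·0.888889^31 = 0.1692079
1 − 0.2743219 = 0.7256781

0.72568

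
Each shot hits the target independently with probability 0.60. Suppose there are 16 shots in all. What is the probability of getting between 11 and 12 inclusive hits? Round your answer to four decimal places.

0.2637

X ~ Binomial(16, 0.60); P(11 ≤ X ≤ 12) = Σ C(16,k) p^k (1−p)^(16−k) over k:
  k=11: C(16,11)·0.60^11·0.40^5 = 0.162273
  k=12: C(16,12)·0.60^12·0.40^4 = 0.101421
Total = 0.263694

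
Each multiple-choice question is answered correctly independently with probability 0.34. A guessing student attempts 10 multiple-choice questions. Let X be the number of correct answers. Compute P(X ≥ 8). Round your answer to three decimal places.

0.004

X ~ Binomial(10, 0.34); P(X ≥ 8) = Σ C(10,k) p^k (1−p)^(10−k) over k:
  k=8: C(10,8)·0.34^8·0.66^2 = 0.00350
  k=9: C(10,9)·0.34^9·0.66^1 = 0.00040
  k=10: C(10,10)·0.34^10·0.66^0 = 0.00002
Total = 0.00392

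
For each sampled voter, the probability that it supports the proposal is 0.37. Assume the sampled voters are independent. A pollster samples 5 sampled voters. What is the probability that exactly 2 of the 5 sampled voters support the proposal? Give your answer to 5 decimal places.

0.34231

X ~ Binomial(n=5, p=0.37).
P(X=2) = C(5,2) · p^2 · (1−p)^3
= 10 · 0.1369 · 0.25005 = 0.3423143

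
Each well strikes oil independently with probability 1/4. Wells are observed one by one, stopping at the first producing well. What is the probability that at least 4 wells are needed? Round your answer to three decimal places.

Y = number of wells to the first success; geometric, p = 0.25.
P(Y > 3) = P(first 3 all fail) = (1−p)^3 = 0.42188

0.422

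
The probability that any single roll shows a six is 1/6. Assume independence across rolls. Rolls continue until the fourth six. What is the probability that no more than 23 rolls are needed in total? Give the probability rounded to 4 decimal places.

Finishing within 23 rolls ⇔ at least 4 successes in the first 23. With X ~ Binomial(23, 0.166667), P(Y ≤ 23) = 1 − P(X ≤ 3).
  k=0: C(23,0)·0.166667^0·0.833333^23 = 0.015095
  k=1: C(23,1)·0.166667^1·0.833333^22 = 0.069437
  k=2: C(23,2)·0.166667^2·0.833333^21 = 0.152761
  k=3: C(23,3)·0.166667^3·0.833333^20 = 0.213865
1 − 0.451158 = 0.548842

0.5488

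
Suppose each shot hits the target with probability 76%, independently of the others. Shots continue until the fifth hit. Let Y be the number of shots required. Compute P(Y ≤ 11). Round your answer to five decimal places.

0.99406

Finishing within 11 shots ⇔ at least 5 successes in the first 11. With X ~ Binomial(11, 0.76), P(Y ≤ 11) = 1 − P(X ≤ 4).
  k=0: C(11,0)·0.76^0·0.24^11 = 0.0000002
  k=1: C(11,1)·0.76^1·0.24^10 = 0.0000053
  k=2: C(11,2)·0.76^2·0.24^9 = 0.0000839
  k=3: C(11,3)·0.76^3·0.24^8 = 0.0007973
  k=4: C(11,4)·0.76^4·0.24^7 = 0.0050495
1 − 0.0059361 = 0.9940639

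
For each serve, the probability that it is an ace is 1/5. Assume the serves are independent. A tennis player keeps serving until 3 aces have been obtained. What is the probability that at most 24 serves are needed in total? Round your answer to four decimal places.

0.8855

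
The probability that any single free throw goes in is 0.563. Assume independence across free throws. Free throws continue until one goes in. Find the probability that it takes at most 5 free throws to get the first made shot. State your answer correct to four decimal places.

0.9841

Y = number of free throws to the first success; geometric, p = 0.563.
P(Y ≤ 5) = 1 − (1−p)^5 = 1 − 0.015937 = 0.984063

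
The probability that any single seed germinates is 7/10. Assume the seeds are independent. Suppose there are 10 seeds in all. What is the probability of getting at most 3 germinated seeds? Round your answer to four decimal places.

X ~ Binomial(10, 0.70); P(X ≤ 3) = Σ C(10,k) p^k (1−p)^(10−k) over k:
  k=0: C(10,0)·0.70^0·0.30^10 = 0.000006
  k=1: C(10,1)·0.70^1·0.30^9 = 0.000138
  k=2: C(10,2)·0.70^2·0.30^8 = 0.001447
  k=3: C(10,3)·0.70^3·0.30^7 = 0.009002
Total = 0.010592

0.0106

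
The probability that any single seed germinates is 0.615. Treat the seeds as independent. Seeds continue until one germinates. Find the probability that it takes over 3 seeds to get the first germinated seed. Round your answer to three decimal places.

Y = number of seeds to the first success; geometric, p = 0.615.
P(Y > 3) = P(first 3 all fail) = (1−p)^3 = 0.05707

0.057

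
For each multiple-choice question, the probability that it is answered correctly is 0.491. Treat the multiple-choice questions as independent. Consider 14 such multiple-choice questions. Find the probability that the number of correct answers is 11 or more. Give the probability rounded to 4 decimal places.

0.0246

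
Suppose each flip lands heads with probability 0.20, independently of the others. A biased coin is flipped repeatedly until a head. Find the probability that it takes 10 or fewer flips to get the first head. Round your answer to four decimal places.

Y = number of flips to the first success; geometric, p = 0.20.
P(Y ≤ 10) = 1 − (1−p)^10 = 1 − 0.107374 = 0.892626

0.8926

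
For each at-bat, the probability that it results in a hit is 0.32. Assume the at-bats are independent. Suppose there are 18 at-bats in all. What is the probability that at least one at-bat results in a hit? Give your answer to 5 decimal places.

P(at least one) = 1 − P(none) = 1 − (1 − 0.32)^18
= 1 − 0.0009664 = 0.9990336

0.99903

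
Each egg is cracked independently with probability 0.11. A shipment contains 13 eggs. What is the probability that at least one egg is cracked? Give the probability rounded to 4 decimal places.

0.7802

P(at least one) = 1 − P(none) = 1 − (1 − 0.11)^13
= 1 − 0.219821 = 0.780179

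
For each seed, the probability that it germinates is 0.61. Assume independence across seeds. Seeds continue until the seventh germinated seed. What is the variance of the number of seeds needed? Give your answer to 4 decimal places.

7.3367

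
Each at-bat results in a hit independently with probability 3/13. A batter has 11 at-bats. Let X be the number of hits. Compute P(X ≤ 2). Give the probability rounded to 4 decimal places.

0.5161

X ~ Binomial(11, 0.230769); P(X ≤ 2) = Σ C(11,k) p^k (1−p)^(11−k) over k:
  k=0: C(11,0)·0.230769^0·0.769231^11 = 0.055799
  k=1: C(11,1)·0.230769^1·0.769231^10 = 0.184135
  k=2: C(11,2)·0.230769^2·0.769231^9 = 0.276203
Total = 0.516137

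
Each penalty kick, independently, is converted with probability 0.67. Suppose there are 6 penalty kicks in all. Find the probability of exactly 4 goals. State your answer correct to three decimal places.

X ~ Binomial(n=6, p=0.67).
P(X=4) = C(6,4) · p^4 · (1−p)^2
= 15 · 0.20151 · 0.1089 = 0.32917

0.329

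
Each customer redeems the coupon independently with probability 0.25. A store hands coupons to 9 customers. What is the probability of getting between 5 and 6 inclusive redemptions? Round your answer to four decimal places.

0.0476

X ~ Binomial(9, 0.25); P(5 ≤ X ≤ 6) = Σ C(9,k) p^k (1−p)^(9−k) over k:
  k=5: C(9,5)·0.25^5·0.75^4 = 0.038933
  k=6: C(9,6)·0.25^6·0.75^3 = 0.008652
Total = 0.047585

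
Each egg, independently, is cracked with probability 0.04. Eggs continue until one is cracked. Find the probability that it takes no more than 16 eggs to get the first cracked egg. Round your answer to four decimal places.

0.4796

Y = number of eggs to the first success; geometric, p = 0.04.
P(Y ≤ 16) = 1 − (1−p)^16 = 1 − 0.520403 = 0.479597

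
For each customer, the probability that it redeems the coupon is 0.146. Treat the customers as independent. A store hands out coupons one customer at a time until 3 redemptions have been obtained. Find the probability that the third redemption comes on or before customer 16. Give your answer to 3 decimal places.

0.420

Finishing within 16 customers ⇔ at least 3 successes in the first 16. With X ~ Binomial(16, 0.146), P(Y ≤ 16) = 1 − P(X ≤ 2).
  k=0: C(16,0)·0.146^0·0.854^16 = 0.08004
  k=1: C(16,1)·0.146^1·0.854^15 = 0.21895
  k=2: C(16,2)·0.146^2·0.854^14 = 0.28074
1 − 0.57973 = 0.42027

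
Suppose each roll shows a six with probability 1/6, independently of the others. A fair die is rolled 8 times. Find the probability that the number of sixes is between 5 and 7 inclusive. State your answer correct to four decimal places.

0.0046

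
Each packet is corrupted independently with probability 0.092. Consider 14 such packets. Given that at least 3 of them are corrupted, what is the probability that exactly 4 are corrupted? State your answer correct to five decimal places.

0.20720

X ~ Binomial(14, 0.092). Want P(X=4 | X≥3) = P(X=4) / P(X≥3).
P(X=4) = C(14,4)·0.092^4·0.908^10 = 0.0273177
P(X≥3) = 1 − 0.2589416 − 0.3673093 − 0.2419063 = 0.1318428
Ratio = 0.0273177 / 0.1318428 = 0.2071990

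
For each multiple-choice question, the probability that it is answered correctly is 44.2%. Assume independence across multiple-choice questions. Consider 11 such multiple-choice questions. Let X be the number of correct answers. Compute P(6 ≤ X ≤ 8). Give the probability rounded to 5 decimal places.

0.33356

X ~ Binomial(11, 0.442); P(6 ≤ X ≤ 8) = Σ C(11,k) p^k (1−p)^(11−k) over k:
  k=6: C(11,6)·0.442^6·0.558^5 = 0.1863574
  k=7: C(11,7)·0.442^7·0.558^4 = 0.1054403
  k=8: C(11,8)·0.442^8·0.558^3 = 0.0417604
Total = 0.3335581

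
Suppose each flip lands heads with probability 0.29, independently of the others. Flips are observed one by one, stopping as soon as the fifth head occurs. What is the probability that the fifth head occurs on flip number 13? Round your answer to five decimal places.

Y = trial on which the fifth success occurs; negative binomial, r=5, p=0.29.
P(Y=13) = C(12,4) · p^5 · (1−p)^8
= 495 · 0.0020511 · 0.064575 = 0.0655635

0.06556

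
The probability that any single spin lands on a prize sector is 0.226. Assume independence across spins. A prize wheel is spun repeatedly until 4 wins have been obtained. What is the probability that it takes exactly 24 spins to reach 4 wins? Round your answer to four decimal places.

0.0275

Y = trial on which the fourth success occurs; negative binomial, r=4, p=0.226.
P(Y=24) = C(23,3) · p^4 · (1−p)^20
= 1771 · 0.0026088 · 0.0059541 = 0.027509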